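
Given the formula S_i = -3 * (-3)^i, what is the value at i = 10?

S_10 = -3 * (-3)^10 = -3 * 59049 = -177147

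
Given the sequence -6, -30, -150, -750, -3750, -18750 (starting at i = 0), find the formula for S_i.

Check ratios: -30 / -6 = 5.0
Common ratio r = 5.
First term a = -6.
Formula: S_i = -6 * 5^i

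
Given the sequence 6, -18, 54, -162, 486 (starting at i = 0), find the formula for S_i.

Check ratios: -18 / 6 = -3.0
Common ratio r = -3.
First term a = 6.
Formula: S_i = 6 * (-3)^i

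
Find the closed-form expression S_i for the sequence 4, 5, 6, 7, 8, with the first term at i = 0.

Check differences: 5 - 4 = 1
6 - 5 = 1
Common difference d = 1.
First term a = 4.
Formula: S_i = 4 + 1*i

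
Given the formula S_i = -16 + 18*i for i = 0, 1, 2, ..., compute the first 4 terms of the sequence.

This is an arithmetic sequence.
i=0: S_0 = -16 + 18*0 = -16
i=1: S_1 = -16 + 18*1 = 2
i=2: S_2 = -16 + 18*2 = 20
i=3: S_3 = -16 + 18*3 = 38
The first 4 terms are: [-16, 2, 20, 38]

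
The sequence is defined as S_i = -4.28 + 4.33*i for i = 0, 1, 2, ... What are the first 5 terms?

This is an arithmetic sequence.
i=0: S_0 = -4.28 + 4.33*0 = -4.28
i=1: S_1 = -4.28 + 4.33*1 = 0.05
i=2: S_2 = -4.28 + 4.33*2 = 4.38
i=3: S_3 = -4.28 + 4.33*3 = 8.71
i=4: S_4 = -4.28 + 4.33*4 = 13.04
The first 5 terms are: [-4.28, 0.05, 4.38, 8.71, 13.04]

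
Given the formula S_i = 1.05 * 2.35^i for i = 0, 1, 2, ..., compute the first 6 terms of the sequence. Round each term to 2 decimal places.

This is a geometric sequence.
i=0: S_0 = 1.05 * 2.35^0 = 1.05
i=1: S_1 = 1.05 * 2.35^1 ≈ 2.47
i=2: S_2 = 1.05 * 2.35^2 ≈ 5.8
i=3: S_3 = 1.05 * 2.35^3 ≈ 13.63
i=4: S_4 = 1.05 * 2.35^4 ≈ 32.02
i=5: S_5 = 1.05 * 2.35^5 ≈ 75.25
The first 6 terms are: [1.05, 2.47, 5.8, 13.63, 32.02, 75.25]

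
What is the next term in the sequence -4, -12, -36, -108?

Ratios: -12 / -4 = 3.0
This is a geometric sequence with common ratio r = 3.
Next term = -108 * 3 = -324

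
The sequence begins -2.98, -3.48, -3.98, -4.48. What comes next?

Differences: -3.48 - -2.98 = -0.5
This is an arithmetic sequence with common difference d = -0.5.
Next term = -4.48 + -0.5 = -4.98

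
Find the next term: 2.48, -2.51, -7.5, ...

Differences: -2.51 - 2.48 = -4.99
This is an arithmetic sequence with common difference d = -4.99.
Next term = -7.5 + -4.99 = -12.49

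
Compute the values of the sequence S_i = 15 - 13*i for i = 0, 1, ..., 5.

This is an arithmetic sequence.
i=0: S_0 = 15 + -13*0 = 15
i=1: S_1 = 15 + -13*1 = 2
i=2: S_2 = 15 + -13*2 = -11
i=3: S_3 = 15 + -13*3 = -24
i=4: S_4 = 15 + -13*4 = -37
i=5: S_5 = 15 + -13*5 = -50
The first 6 terms are: [15, 2, -11, -24, -37, -50]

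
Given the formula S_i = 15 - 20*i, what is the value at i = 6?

S_6 = 15 + -20*6 = 15 + -120 = -105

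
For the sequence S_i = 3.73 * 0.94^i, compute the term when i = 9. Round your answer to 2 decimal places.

S_9 = 3.73 * 0.94^9 ≈ 3.73 * 0.573 ≈ 2.14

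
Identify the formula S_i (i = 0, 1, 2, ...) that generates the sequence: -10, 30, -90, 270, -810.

Check ratios: 30 / -10 = -3.0
Common ratio r = -3.
First term a = -10.
Formula: S_i = -10 * (-3)^i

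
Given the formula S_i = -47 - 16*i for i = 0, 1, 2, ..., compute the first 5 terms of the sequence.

This is an arithmetic sequence.
i=0: S_0 = -47 + -16*0 = -47
i=1: S_1 = -47 + -16*1 = -63
i=2: S_2 = -47 + -16*2 = -79
i=3: S_3 = -47 + -16*3 = -95
i=4: S_4 = -47 + -16*4 = -111
The first 5 terms are: [-47, -63, -79, -95, -111]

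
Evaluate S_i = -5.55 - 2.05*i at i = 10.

S_10 = -5.55 + -2.05*10 = -5.55 + -20.5 = -26.05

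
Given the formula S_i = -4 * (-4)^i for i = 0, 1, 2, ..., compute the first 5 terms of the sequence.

This is a geometric sequence.
i=0: S_0 = -4 * (-4)^0 = -4
i=1: S_1 = -4 * (-4)^1 = 16
i=2: S_2 = -4 * (-4)^2 = -64
i=3: S_3 = -4 * (-4)^3 = 256
i=4: S_4 = -4 * (-4)^4 = -1024
The first 5 terms are: [-4, 16, -64, 256, -1024]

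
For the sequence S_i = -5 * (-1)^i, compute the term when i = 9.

S_9 = -5 * (-1)^9 = -5 * -1 = 5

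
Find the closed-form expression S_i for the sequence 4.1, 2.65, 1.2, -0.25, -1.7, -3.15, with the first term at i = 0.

Check differences: 2.65 - 4.1 = -1.45
1.2 - 2.65 = -1.45
Common difference d = -1.45.
First term a = 4.1.
Formula: S_i = 4.10 - 1.45*i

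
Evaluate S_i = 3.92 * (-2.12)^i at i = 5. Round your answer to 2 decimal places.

S_5 = 3.92 * (-2.12)^5 ≈ 3.92 * -42.8232 ≈ -167.87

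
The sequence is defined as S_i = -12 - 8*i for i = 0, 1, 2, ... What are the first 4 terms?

This is an arithmetic sequence.
i=0: S_0 = -12 + -8*0 = -12
i=1: S_1 = -12 + -8*1 = -20
i=2: S_2 = -12 + -8*2 = -28
i=3: S_3 = -12 + -8*3 = -36
The first 4 terms are: [-12, -20, -28, -36]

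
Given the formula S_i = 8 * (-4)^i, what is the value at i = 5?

S_5 = 8 * (-4)^5 = 8 * -1024 = -8192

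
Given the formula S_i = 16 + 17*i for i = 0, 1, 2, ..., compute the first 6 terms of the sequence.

This is an arithmetic sequence.
i=0: S_0 = 16 + 17*0 = 16
i=1: S_1 = 16 + 17*1 = 33
i=2: S_2 = 16 + 17*2 = 50
i=3: S_3 = 16 + 17*3 = 67
i=4: S_4 = 16 + 17*4 = 84
i=5: S_5 = 16 + 17*5 = 101
The first 6 terms are: [16, 33, 50, 67, 84, 101]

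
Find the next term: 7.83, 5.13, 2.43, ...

Differences: 5.13 - 7.83 = -2.7
This is an arithmetic sequence with common difference d = -2.7.
Next term = 2.43 + -2.7 = -0.27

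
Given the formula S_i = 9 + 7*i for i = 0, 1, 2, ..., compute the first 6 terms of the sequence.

This is an arithmetic sequence.
i=0: S_0 = 9 + 7*0 = 9
i=1: S_1 = 9 + 7*1 = 16
i=2: S_2 = 9 + 7*2 = 23
i=3: S_3 = 9 + 7*3 = 30
i=4: S_4 = 9 + 7*4 = 37
i=5: S_5 = 9 + 7*5 = 44
The first 6 terms are: [9, 16, 23, 30, 37, 44]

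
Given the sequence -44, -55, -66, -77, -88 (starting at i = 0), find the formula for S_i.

Check differences: -55 - -44 = -11
-66 - -55 = -11
Common difference d = -11.
First term a = -44.
Formula: S_i = -44 - 11*i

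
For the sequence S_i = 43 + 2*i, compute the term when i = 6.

S_6 = 43 + 2*6 = 43 + 12 = 55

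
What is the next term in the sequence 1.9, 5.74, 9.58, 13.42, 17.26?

Differences: 5.74 - 1.9 = 3.84
This is an arithmetic sequence with common difference d = 3.84.
Next term = 17.26 + 3.84 = 21.1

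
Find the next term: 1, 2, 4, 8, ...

Ratios: 2 / 1 = 2.0
This is a geometric sequence with common ratio r = 2.
Next term = 8 * 2 = 16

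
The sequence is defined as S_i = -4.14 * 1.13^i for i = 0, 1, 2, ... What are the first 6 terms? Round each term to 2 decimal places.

This is a geometric sequence.
i=0: S_0 = -4.14 * 1.13^0 = -4.14
i=1: S_1 = -4.14 * 1.13^1 ≈ -4.68
i=2: S_2 = -4.14 * 1.13^2 ≈ -5.29
i=3: S_3 = -4.14 * 1.13^3 ≈ -5.97
i=4: S_4 = -4.14 * 1.13^4 ≈ -6.75
i=5: S_5 = -4.14 * 1.13^5 ≈ -7.63
The first 6 terms are: [-4.14, -4.68, -5.29, -5.97, -6.75, -7.63]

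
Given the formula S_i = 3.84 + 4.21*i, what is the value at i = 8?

S_8 = 3.84 + 4.21*8 = 3.84 + 33.68 = 37.52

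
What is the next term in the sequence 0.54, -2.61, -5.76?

Differences: -2.61 - 0.54 = -3.15
This is an arithmetic sequence with common difference d = -3.15.
Next term = -5.76 + -3.15 = -8.91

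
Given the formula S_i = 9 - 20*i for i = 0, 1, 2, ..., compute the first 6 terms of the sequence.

This is an arithmetic sequence.
i=0: S_0 = 9 + -20*0 = 9
i=1: S_1 = 9 + -20*1 = -11
i=2: S_2 = 9 + -20*2 = -31
i=3: S_3 = 9 + -20*3 = -51
i=4: S_4 = 9 + -20*4 = -71
i=5: S_5 = 9 + -20*5 = -91
The first 6 terms are: [9, -11, -31, -51, -71, -91]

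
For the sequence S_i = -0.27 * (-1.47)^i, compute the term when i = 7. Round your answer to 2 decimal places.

S_7 = -0.27 * (-1.47)^7 ≈ -0.27 * -14.8327 ≈ 4.0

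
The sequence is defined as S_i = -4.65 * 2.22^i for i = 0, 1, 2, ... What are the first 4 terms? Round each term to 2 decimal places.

This is a geometric sequence.
i=0: S_0 = -4.65 * 2.22^0 = -4.65
i=1: S_1 = -4.65 * 2.22^1 ≈ -10.32
i=2: S_2 = -4.65 * 2.22^2 ≈ -22.92
i=3: S_3 = -4.65 * 2.22^3 ≈ -50.88
The first 4 terms are: [-4.65, -10.32, -22.92, -50.88]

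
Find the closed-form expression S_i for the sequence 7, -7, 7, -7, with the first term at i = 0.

Check ratios: -7 / 7 = -1.0
Common ratio r = -1.
First term a = 7.
Formula: S_i = 7 * (-1)^i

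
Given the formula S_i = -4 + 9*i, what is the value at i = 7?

S_7 = -4 + 9*7 = -4 + 63 = 59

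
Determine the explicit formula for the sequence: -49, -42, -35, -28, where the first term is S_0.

Check differences: -42 - -49 = 7
-35 - -42 = 7
Common difference d = 7.
First term a = -49.
Formula: S_i = -49 + 7*i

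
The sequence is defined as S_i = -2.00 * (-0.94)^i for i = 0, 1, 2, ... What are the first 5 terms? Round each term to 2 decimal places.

This is a geometric sequence.
i=0: S_0 = -2.0 * (-0.94)^0 = -2.0
i=1: S_1 = -2.0 * (-0.94)^1 = 1.88
i=2: S_2 = -2.0 * (-0.94)^2 ≈ -1.77
i=3: S_3 = -2.0 * (-0.94)^3 ≈ 1.66
i=4: S_4 = -2.0 * (-0.94)^4 ≈ -1.56
The first 5 terms are: [-2.0, 1.88, -1.77, 1.66, -1.56]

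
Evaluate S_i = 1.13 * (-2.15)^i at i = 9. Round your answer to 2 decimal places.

S_9 = 1.13 * (-2.15)^9 ≈ 1.13 * -981.6262 ≈ -1109.24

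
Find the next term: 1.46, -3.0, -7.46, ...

Differences: -3.0 - 1.46 = -4.46
This is an arithmetic sequence with common difference d = -4.46.
Next term = -7.46 + -4.46 = -11.92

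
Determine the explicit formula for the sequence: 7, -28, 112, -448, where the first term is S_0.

Check ratios: -28 / 7 = -4.0
Common ratio r = -4.
First term a = 7.
Formula: S_i = 7 * (-4)^i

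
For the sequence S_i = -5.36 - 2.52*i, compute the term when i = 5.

S_5 = -5.36 + -2.52*5 = -5.36 + -12.6 = -17.96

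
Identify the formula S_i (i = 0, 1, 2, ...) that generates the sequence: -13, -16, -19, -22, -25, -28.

Check differences: -16 - -13 = -3
-19 - -16 = -3
Common difference d = -3.
First term a = -13.
Formula: S_i = -13 - 3*i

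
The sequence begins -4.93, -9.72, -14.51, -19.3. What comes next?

Differences: -9.72 - -4.93 = -4.79
This is an arithmetic sequence with common difference d = -4.79.
Next term = -19.3 + -4.79 = -24.09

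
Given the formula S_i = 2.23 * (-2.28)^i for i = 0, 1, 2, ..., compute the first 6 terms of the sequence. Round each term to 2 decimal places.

This is a geometric sequence.
i=0: S_0 = 2.23 * (-2.28)^0 = 2.23
i=1: S_1 = 2.23 * (-2.28)^1 ≈ -5.08
i=2: S_2 = 2.23 * (-2.28)^2 ≈ 11.59
i=3: S_3 = 2.23 * (-2.28)^3 ≈ -26.43
i=4: S_4 = 2.23 * (-2.28)^4 ≈ 60.26
i=5: S_5 = 2.23 * (-2.28)^5 ≈ -137.4
The first 6 terms are: [2.23, -5.08, 11.59, -26.43, 60.26, -137.4]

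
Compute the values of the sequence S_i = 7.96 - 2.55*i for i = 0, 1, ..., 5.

This is an arithmetic sequence.
i=0: S_0 = 7.96 + -2.55*0 = 7.96
i=1: S_1 = 7.96 + -2.55*1 = 5.41
i=2: S_2 = 7.96 + -2.55*2 = 2.86
i=3: S_3 = 7.96 + -2.55*3 = 0.31
i=4: S_4 = 7.96 + -2.55*4 = -2.24
i=5: S_5 = 7.96 + -2.55*5 = -4.79
The first 6 terms are: [7.96, 5.41, 2.86, 0.31, -2.24, -4.79]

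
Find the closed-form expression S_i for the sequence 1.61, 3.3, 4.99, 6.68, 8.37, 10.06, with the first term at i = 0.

Check differences: 3.3 - 1.61 = 1.69
4.99 - 3.3 = 1.69
Common difference d = 1.69.
First term a = 1.61.
Formula: S_i = 1.61 + 1.69*i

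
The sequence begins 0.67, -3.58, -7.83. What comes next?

Differences: -3.58 - 0.67 = -4.25
This is an arithmetic sequence with common difference d = -4.25.
Next term = -7.83 + -4.25 = -12.08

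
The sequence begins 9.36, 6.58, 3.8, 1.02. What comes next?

Differences: 6.58 - 9.36 = -2.78
This is an arithmetic sequence with common difference d = -2.78.
Next term = 1.02 + -2.78 = -1.76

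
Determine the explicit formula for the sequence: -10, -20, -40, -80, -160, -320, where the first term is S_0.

Check ratios: -20 / -10 = 2.0
Common ratio r = 2.
First term a = -10.
Formula: S_i = -10 * 2^i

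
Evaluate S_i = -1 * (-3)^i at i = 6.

S_6 = -1 * (-3)^6 = -1 * 729 = -729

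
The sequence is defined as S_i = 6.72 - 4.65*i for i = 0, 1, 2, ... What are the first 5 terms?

This is an arithmetic sequence.
i=0: S_0 = 6.72 + -4.65*0 = 6.72
i=1: S_1 = 6.72 + -4.65*1 = 2.07
i=2: S_2 = 6.72 + -4.65*2 = -2.58
i=3: S_3 = 6.72 + -4.65*3 = -7.23
i=4: S_4 = 6.72 + -4.65*4 = -11.88
The first 5 terms are: [6.72, 2.07, -2.58, -7.23, -11.88]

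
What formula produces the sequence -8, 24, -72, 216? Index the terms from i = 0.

Check ratios: 24 / -8 = -3.0
Common ratio r = -3.
First term a = -8.
Formula: S_i = -8 * (-3)^i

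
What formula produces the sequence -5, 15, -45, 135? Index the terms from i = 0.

Check ratios: 15 / -5 = -3.0
Common ratio r = -3.
First term a = -5.
Formula: S_i = -5 * (-3)^i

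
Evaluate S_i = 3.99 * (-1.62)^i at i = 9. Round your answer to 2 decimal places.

S_9 = 3.99 * (-1.62)^9 ≈ 3.99 * -76.8485 ≈ -306.63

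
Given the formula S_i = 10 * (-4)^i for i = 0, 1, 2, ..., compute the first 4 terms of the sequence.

This is a geometric sequence.
i=0: S_0 = 10 * (-4)^0 = 10
i=1: S_1 = 10 * (-4)^1 = -40
i=2: S_2 = 10 * (-4)^2 = 160
i=3: S_3 = 10 * (-4)^3 = -640
The first 4 terms are: [10, -40, 160, -640]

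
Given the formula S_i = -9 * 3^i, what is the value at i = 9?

S_9 = -9 * 3^9 = -9 * 19683 = -177147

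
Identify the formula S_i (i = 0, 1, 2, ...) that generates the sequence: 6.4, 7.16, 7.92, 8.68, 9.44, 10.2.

Check differences: 7.16 - 6.4 = 0.76
7.92 - 7.16 = 0.76
Common difference d = 0.76.
First term a = 6.4.
Formula: S_i = 6.40 + 0.76*i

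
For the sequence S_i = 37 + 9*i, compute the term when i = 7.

S_7 = 37 + 9*7 = 37 + 63 = 100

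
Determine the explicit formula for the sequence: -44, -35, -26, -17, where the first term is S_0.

Check differences: -35 - -44 = 9
-26 - -35 = 9
Common difference d = 9.
First term a = -44.
Formula: S_i = -44 + 9*i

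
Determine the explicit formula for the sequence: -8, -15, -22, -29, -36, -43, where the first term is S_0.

Check differences: -15 - -8 = -7
-22 - -15 = -7
Common difference d = -7.
First term a = -8.
Formula: S_i = -8 - 7*i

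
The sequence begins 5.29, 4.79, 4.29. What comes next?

Differences: 4.79 - 5.29 = -0.5
This is an arithmetic sequence with common difference d = -0.5.
Next term = 4.29 + -0.5 = 3.79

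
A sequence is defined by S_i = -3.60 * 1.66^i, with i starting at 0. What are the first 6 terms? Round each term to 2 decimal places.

This is a geometric sequence.
i=0: S_0 = -3.6 * 1.66^0 = -3.6
i=1: S_1 = -3.6 * 1.66^1 ≈ -5.98
i=2: S_2 = -3.6 * 1.66^2 ≈ -9.92
i=3: S_3 = -3.6 * 1.66^3 ≈ -16.47
i=4: S_4 = -3.6 * 1.66^4 ≈ -27.34
i=5: S_5 = -3.6 * 1.66^5 ≈ -45.38
The first 6 terms are: [-3.6, -5.98, -9.92, -16.47, -27.34, -45.38]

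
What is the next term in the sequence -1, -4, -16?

Ratios: -4 / -1 = 4.0
This is a geometric sequence with common ratio r = 4.
Next term = -16 * 4 = -64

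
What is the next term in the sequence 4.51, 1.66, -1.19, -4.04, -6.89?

Differences: 1.66 - 4.51 = -2.85
This is an arithmetic sequence with common difference d = -2.85.
Next term = -6.89 + -2.85 = -9.74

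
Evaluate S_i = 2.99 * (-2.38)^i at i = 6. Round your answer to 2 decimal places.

S_6 = 2.99 * (-2.38)^6 ≈ 2.99 * 181.7447 ≈ 543.42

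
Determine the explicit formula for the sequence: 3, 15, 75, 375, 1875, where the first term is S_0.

Check ratios: 15 / 3 = 5.0
Common ratio r = 5.
First term a = 3.
Formula: S_i = 3 * 5^i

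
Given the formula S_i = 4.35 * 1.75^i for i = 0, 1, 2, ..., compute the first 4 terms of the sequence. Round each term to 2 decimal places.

This is a geometric sequence.
i=0: S_0 = 4.35 * 1.75^0 = 4.35
i=1: S_1 = 4.35 * 1.75^1 ≈ 7.61
i=2: S_2 = 4.35 * 1.75^2 ≈ 13.32
i=3: S_3 = 4.35 * 1.75^3 ≈ 23.31
The first 4 terms are: [4.35, 7.61, 13.32, 23.31]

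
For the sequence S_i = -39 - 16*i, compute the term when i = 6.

S_6 = -39 + -16*6 = -39 + -96 = -135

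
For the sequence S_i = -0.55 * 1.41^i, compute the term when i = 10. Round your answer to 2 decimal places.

S_10 = -0.55 * 1.41^10 ≈ -0.55 * 31.0593 ≈ -17.08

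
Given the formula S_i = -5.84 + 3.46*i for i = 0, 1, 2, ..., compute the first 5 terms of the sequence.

This is an arithmetic sequence.
i=0: S_0 = -5.84 + 3.46*0 = -5.84
i=1: S_1 = -5.84 + 3.46*1 = -2.38
i=2: S_2 = -5.84 + 3.46*2 = 1.08
i=3: S_3 = -5.84 + 3.46*3 = 4.54
i=4: S_4 = -5.84 + 3.46*4 = 8.0
The first 5 terms are: [-5.84, -2.38, 1.08, 4.54, 8.0]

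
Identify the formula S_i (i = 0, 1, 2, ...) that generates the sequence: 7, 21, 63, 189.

Check ratios: 21 / 7 = 3.0
Common ratio r = 3.
First term a = 7.
Formula: S_i = 7 * 3^i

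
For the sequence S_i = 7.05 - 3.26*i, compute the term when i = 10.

S_10 = 7.05 + -3.26*10 = 7.05 + -32.6 = -25.55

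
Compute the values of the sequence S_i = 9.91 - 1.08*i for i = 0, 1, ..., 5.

This is an arithmetic sequence.
i=0: S_0 = 9.91 + -1.08*0 = 9.91
i=1: S_1 = 9.91 + -1.08*1 = 8.83
i=2: S_2 = 9.91 + -1.08*2 = 7.75
i=3: S_3 = 9.91 + -1.08*3 = 6.67
i=4: S_4 = 9.91 + -1.08*4 = 5.59
i=5: S_5 = 9.91 + -1.08*5 = 4.51
The first 6 terms are: [9.91, 8.83, 7.75, 6.67, 5.59, 4.51]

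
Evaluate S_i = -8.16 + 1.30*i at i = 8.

S_8 = -8.16 + 1.3*8 = -8.16 + 10.4 = 2.24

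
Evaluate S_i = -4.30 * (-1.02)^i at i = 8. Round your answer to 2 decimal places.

S_8 = -4.3 * (-1.02)^8 ≈ -4.3 * 1.1717 ≈ -5.04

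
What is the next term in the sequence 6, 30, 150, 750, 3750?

Ratios: 30 / 6 = 5.0
This is a geometric sequence with common ratio r = 5.
Next term = 3750 * 5 = 18750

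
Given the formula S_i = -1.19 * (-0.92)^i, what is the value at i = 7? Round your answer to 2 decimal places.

S_7 = -1.19 * (-0.92)^7 ≈ -1.19 * -0.5578 ≈ 0.66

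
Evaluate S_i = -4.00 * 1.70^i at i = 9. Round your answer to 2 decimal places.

S_9 = -4.0 * 1.7^9 ≈ -4.0 * 118.5879 ≈ -474.35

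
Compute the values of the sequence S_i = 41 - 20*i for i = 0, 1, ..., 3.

This is an arithmetic sequence.
i=0: S_0 = 41 + -20*0 = 41
i=1: S_1 = 41 + -20*1 = 21
i=2: S_2 = 41 + -20*2 = 1
i=3: S_3 = 41 + -20*3 = -19
The first 4 terms are: [41, 21, 1, -19]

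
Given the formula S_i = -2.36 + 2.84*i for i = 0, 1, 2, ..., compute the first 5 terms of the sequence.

This is an arithmetic sequence.
i=0: S_0 = -2.36 + 2.84*0 = -2.36
i=1: S_1 = -2.36 + 2.84*1 = 0.48
i=2: S_2 = -2.36 + 2.84*2 = 3.32
i=3: S_3 = -2.36 + 2.84*3 = 6.16
i=4: S_4 = -2.36 + 2.84*4 = 9.0
The first 5 terms are: [-2.36, 0.48, 3.32, 6.16, 9.0]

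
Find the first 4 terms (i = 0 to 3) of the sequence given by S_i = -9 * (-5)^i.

This is a geometric sequence.
i=0: S_0 = -9 * (-5)^0 = -9
i=1: S_1 = -9 * (-5)^1 = 45
i=2: S_2 = -9 * (-5)^2 = -225
i=3: S_3 = -9 * (-5)^3 = 1125
The first 4 terms are: [-9, 45, -225, 1125]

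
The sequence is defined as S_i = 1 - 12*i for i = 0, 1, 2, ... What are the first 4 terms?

This is an arithmetic sequence.
i=0: S_0 = 1 + -12*0 = 1
i=1: S_1 = 1 + -12*1 = -11
i=2: S_2 = 1 + -12*2 = -23
i=3: S_3 = 1 + -12*3 = -35
The first 4 terms are: [1, -11, -23, -35]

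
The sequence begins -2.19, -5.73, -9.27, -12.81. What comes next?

Differences: -5.73 - -2.19 = -3.54
This is an arithmetic sequence with common difference d = -3.54.
Next term = -12.81 + -3.54 = -16.35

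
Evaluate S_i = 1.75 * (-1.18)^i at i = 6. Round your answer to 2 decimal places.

S_6 = 1.75 * (-1.18)^6 ≈ 1.75 * 2.6996 ≈ 4.72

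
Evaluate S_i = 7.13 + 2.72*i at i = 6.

S_6 = 7.13 + 2.72*6 = 7.13 + 16.32 = 23.45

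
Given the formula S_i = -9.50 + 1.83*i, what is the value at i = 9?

S_9 = -9.5 + 1.83*9 = -9.5 + 16.47 = 6.97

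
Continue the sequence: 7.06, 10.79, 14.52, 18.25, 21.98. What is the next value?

Differences: 10.79 - 7.06 = 3.73
This is an arithmetic sequence with common difference d = 3.73.
Next term = 21.98 + 3.73 = 25.71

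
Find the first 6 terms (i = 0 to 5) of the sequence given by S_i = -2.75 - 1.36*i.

This is an arithmetic sequence.
i=0: S_0 = -2.75 + -1.36*0 = -2.75
i=1: S_1 = -2.75 + -1.36*1 = -4.11
i=2: S_2 = -2.75 + -1.36*2 = -5.47
i=3: S_3 = -2.75 + -1.36*3 = -6.83
i=4: S_4 = -2.75 + -1.36*4 = -8.19
i=5: S_5 = -2.75 + -1.36*5 = -9.55
The first 6 terms are: [-2.75, -4.11, -5.47, -6.83, -8.19, -9.55]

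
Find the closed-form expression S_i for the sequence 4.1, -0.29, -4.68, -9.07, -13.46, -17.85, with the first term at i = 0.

Check differences: -0.29 - 4.1 = -4.39
-4.68 - -0.29 = -4.39
Common difference d = -4.39.
First term a = 4.1.
Formula: S_i = 4.10 - 4.39*i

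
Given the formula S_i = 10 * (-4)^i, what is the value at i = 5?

S_5 = 10 * (-4)^5 = 10 * -1024 = -10240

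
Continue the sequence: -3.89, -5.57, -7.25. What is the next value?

Differences: -5.57 - -3.89 = -1.68
This is an arithmetic sequence with common difference d = -1.68.
Next term = -7.25 + -1.68 = -8.93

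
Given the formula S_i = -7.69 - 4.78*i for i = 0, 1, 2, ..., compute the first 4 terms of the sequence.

This is an arithmetic sequence.
i=0: S_0 = -7.69 + -4.78*0 = -7.69
i=1: S_1 = -7.69 + -4.78*1 = -12.47
i=2: S_2 = -7.69 + -4.78*2 = -17.25
i=3: S_3 = -7.69 + -4.78*3 = -22.03
The first 4 terms are: [-7.69, -12.47, -17.25, -22.03]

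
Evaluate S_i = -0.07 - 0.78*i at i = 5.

S_5 = -0.07 + -0.78*5 = -0.07 + -3.9 = -3.97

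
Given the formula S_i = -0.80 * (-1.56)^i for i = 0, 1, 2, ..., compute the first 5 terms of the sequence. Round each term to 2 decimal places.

This is a geometric sequence.
i=0: S_0 = -0.8 * (-1.56)^0 = -0.8
i=1: S_1 = -0.8 * (-1.56)^1 ≈ 1.25
i=2: S_2 = -0.8 * (-1.56)^2 ≈ -1.95
i=3: S_3 = -0.8 * (-1.56)^3 ≈ 3.04
i=4: S_4 = -0.8 * (-1.56)^4 ≈ -4.74
The first 5 terms are: [-0.8, 1.25, -1.95, 3.04, -4.74]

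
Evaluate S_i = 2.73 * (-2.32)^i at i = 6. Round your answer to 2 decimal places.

S_6 = 2.73 * (-2.32)^6 ≈ 2.73 * 155.9294 ≈ 425.69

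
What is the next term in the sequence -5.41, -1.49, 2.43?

Differences: -1.49 - -5.41 = 3.92
This is an arithmetic sequence with common difference d = 3.92.
Next term = 2.43 + 3.92 = 6.35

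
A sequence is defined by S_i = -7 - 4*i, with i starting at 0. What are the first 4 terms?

This is an arithmetic sequence.
i=0: S_0 = -7 + -4*0 = -7
i=1: S_1 = -7 + -4*1 = -11
i=2: S_2 = -7 + -4*2 = -15
i=3: S_3 = -7 + -4*3 = -19
The first 4 terms are: [-7, -11, -15, -19]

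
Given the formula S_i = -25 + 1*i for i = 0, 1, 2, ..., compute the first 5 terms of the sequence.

This is an arithmetic sequence.
i=0: S_0 = -25 + 1*0 = -25
i=1: S_1 = -25 + 1*1 = -24
i=2: S_2 = -25 + 1*2 = -23
i=3: S_3 = -25 + 1*3 = -22
i=4: S_4 = -25 + 1*4 = -21
The first 5 terms are: [-25, -24, -23, -22, -21]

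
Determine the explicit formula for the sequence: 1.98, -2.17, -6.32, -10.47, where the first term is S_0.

Check differences: -2.17 - 1.98 = -4.15
-6.32 - -2.17 = -4.15
Common difference d = -4.15.
First term a = 1.98.
Formula: S_i = 1.98 - 4.15*i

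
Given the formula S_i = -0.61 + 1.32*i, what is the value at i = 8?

S_8 = -0.61 + 1.32*8 = -0.61 + 10.56 = 9.95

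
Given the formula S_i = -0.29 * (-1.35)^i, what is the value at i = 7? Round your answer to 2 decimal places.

S_7 = -0.29 * (-1.35)^7 ≈ -0.29 * -8.1722 ≈ 2.37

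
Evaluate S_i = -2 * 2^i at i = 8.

S_8 = -2 * 2^8 = -2 * 256 = -512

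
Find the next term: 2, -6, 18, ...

Ratios: -6 / 2 = -3.0
This is a geometric sequence with common ratio r = -3.
Next term = 18 * -3 = -54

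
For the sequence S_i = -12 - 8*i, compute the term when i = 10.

S_10 = -12 + -8*10 = -12 + -80 = -92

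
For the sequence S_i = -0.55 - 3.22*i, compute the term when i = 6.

S_6 = -0.55 + -3.22*6 = -0.55 + -19.32 = -19.87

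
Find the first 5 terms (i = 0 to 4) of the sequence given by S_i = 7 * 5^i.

This is a geometric sequence.
i=0: S_0 = 7 * 5^0 = 7
i=1: S_1 = 7 * 5^1 = 35
i=2: S_2 = 7 * 5^2 = 175
i=3: S_3 = 7 * 5^3 = 875
i=4: S_4 = 7 * 5^4 = 4375
The first 5 terms are: [7, 35, 175, 875, 4375]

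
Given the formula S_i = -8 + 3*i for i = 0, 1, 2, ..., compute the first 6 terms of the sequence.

This is an arithmetic sequence.
i=0: S_0 = -8 + 3*0 = -8
i=1: S_1 = -8 + 3*1 = -5
i=2: S_2 = -8 + 3*2 = -2
i=3: S_3 = -8 + 3*3 = 1
i=4: S_4 = -8 + 3*4 = 4
i=5: S_5 = -8 + 3*5 = 7
The first 6 terms are: [-8, -5, -2, 1, 4, 7]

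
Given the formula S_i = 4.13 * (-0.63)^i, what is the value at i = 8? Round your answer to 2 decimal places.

S_8 = 4.13 * (-0.63)^8 ≈ 4.13 * 0.0248 ≈ 0.1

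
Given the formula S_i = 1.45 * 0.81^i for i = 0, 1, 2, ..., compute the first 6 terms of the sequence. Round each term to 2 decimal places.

This is a geometric sequence.
i=0: S_0 = 1.45 * 0.81^0 = 1.45
i=1: S_1 = 1.45 * 0.81^1 ≈ 1.17
i=2: S_2 = 1.45 * 0.81^2 ≈ 0.95
i=3: S_3 = 1.45 * 0.81^3 ≈ 0.77
i=4: S_4 = 1.45 * 0.81^4 ≈ 0.62
i=5: S_5 = 1.45 * 0.81^5 ≈ 0.51
The first 6 terms are: [1.45, 1.17, 0.95, 0.77, 0.62, 0.51]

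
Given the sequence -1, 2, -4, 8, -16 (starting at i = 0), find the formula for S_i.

Check ratios: 2 / -1 = -2.0
Common ratio r = -2.
First term a = -1.
Formula: S_i = -1 * (-2)^i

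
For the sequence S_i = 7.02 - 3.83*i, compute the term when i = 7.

S_7 = 7.02 + -3.83*7 = 7.02 + -26.81 = -19.79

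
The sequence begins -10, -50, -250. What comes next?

Ratios: -50 / -10 = 5.0
This is a geometric sequence with common ratio r = 5.
Next term = -250 * 5 = -1250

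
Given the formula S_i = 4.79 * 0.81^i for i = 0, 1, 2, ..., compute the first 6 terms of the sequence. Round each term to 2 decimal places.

This is a geometric sequence.
i=0: S_0 = 4.79 * 0.81^0 = 4.79
i=1: S_1 = 4.79 * 0.81^1 ≈ 3.88
i=2: S_2 = 4.79 * 0.81^2 ≈ 3.14
i=3: S_3 = 4.79 * 0.81^3 ≈ 2.55
i=4: S_4 = 4.79 * 0.81^4 ≈ 2.06
i=5: S_5 = 4.79 * 0.81^5 ≈ 1.67
The first 6 terms are: [4.79, 3.88, 3.14, 2.55, 2.06, 1.67]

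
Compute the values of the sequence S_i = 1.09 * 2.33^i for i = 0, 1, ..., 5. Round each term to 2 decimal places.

This is a geometric sequence.
i=0: S_0 = 1.09 * 2.33^0 = 1.09
i=1: S_1 = 1.09 * 2.33^1 ≈ 2.54
i=2: S_2 = 1.09 * 2.33^2 ≈ 5.92
i=3: S_3 = 1.09 * 2.33^3 ≈ 13.79
i=4: S_4 = 1.09 * 2.33^4 ≈ 32.13
i=5: S_5 = 1.09 * 2.33^5 ≈ 74.85
The first 6 terms are: [1.09, 2.54, 5.92, 13.79, 32.13, 74.85]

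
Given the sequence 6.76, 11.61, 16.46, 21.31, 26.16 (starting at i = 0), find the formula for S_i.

Check differences: 11.61 - 6.76 = 4.85
16.46 - 11.61 = 4.85
Common difference d = 4.85.
First term a = 6.76.
Formula: S_i = 6.76 + 4.85*i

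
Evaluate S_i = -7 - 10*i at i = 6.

S_6 = -7 + -10*6 = -7 + -60 = -67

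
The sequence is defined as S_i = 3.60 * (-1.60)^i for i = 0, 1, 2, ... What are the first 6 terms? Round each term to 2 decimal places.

This is a geometric sequence.
i=0: S_0 = 3.6 * (-1.6)^0 = 3.6
i=1: S_1 = 3.6 * (-1.6)^1 = -5.76
i=2: S_2 = 3.6 * (-1.6)^2 ≈ 9.22
i=3: S_3 = 3.6 * (-1.6)^3 ≈ -14.75
i=4: S_4 = 3.6 * (-1.6)^4 ≈ 23.59
i=5: S_5 = 3.6 * (-1.6)^5 ≈ -37.75
The first 6 terms are: [3.6, -5.76, 9.22, -14.75, 23.59, -37.75]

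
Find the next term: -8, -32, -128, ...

Ratios: -32 / -8 = 4.0
This is a geometric sequence with common ratio r = 4.
Next term = -128 * 4 = -512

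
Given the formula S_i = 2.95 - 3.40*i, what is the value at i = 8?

S_8 = 2.95 + -3.4*8 = 2.95 + -27.2 = -24.25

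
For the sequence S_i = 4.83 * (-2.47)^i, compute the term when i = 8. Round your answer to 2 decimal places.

S_8 = 4.83 * (-2.47)^8 ≈ 4.83 * 1385.4014 ≈ 6691.49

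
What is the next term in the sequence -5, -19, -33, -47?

Differences: -19 - -5 = -14
This is an arithmetic sequence with common difference d = -14.
Next term = -47 + -14 = -61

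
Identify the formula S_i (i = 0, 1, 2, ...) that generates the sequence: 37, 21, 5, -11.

Check differences: 21 - 37 = -16
5 - 21 = -16
Common difference d = -16.
First term a = 37.
Formula: S_i = 37 - 16*i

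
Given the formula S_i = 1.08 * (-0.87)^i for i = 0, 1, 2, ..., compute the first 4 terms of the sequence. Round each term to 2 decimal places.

This is a geometric sequence.
i=0: S_0 = 1.08 * (-0.87)^0 = 1.08
i=1: S_1 = 1.08 * (-0.87)^1 ≈ -0.94
i=2: S_2 = 1.08 * (-0.87)^2 ≈ 0.82
i=3: S_3 = 1.08 * (-0.87)^3 ≈ -0.71
The first 4 terms are: [1.08, -0.94, 0.82, -0.71]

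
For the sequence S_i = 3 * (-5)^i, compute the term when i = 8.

S_8 = 3 * (-5)^8 = 3 * 390625 = 1171875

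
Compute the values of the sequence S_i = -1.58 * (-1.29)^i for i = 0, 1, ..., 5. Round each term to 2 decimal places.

This is a geometric sequence.
i=0: S_0 = -1.58 * (-1.29)^0 = -1.58
i=1: S_1 = -1.58 * (-1.29)^1 ≈ 2.04
i=2: S_2 = -1.58 * (-1.29)^2 ≈ -2.63
i=3: S_3 = -1.58 * (-1.29)^3 ≈ 3.39
i=4: S_4 = -1.58 * (-1.29)^4 ≈ -4.38
i=5: S_5 = -1.58 * (-1.29)^5 ≈ 5.64
The first 6 terms are: [-1.58, 2.04, -2.63, 3.39, -4.38, 5.64]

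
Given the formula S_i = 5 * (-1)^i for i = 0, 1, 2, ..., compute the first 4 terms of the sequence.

This is a geometric sequence.
i=0: S_0 = 5 * (-1)^0 = 5
i=1: S_1 = 5 * (-1)^1 = -5
i=2: S_2 = 5 * (-1)^2 = 5
i=3: S_3 = 5 * (-1)^3 = -5
The first 4 terms are: [5, -5, 5, -5]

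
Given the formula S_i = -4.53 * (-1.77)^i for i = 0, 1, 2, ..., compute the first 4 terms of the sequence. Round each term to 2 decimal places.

This is a geometric sequence.
i=0: S_0 = -4.53 * (-1.77)^0 = -4.53
i=1: S_1 = -4.53 * (-1.77)^1 ≈ 8.02
i=2: S_2 = -4.53 * (-1.77)^2 ≈ -14.19
i=3: S_3 = -4.53 * (-1.77)^3 ≈ 25.12
The first 4 terms are: [-4.53, 8.02, -14.19, 25.12]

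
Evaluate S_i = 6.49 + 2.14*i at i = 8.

S_8 = 6.49 + 2.14*8 = 6.49 + 17.12 = 23.61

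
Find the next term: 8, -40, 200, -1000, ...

Ratios: -40 / 8 = -5.0
This is a geometric sequence with common ratio r = -5.
Next term = -1000 * -5 = 5000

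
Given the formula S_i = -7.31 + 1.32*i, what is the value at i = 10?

S_10 = -7.31 + 1.32*10 = -7.31 + 13.2 = 5.89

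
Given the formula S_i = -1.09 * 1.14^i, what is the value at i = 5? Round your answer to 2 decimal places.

S_5 = -1.09 * 1.14^5 ≈ -1.09 * 1.9254 ≈ -2.1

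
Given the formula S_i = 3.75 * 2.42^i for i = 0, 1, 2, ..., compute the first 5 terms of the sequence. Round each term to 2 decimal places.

This is a geometric sequence.
i=0: S_0 = 3.75 * 2.42^0 = 3.75
i=1: S_1 = 3.75 * 2.42^1 ≈ 9.08
i=2: S_2 = 3.75 * 2.42^2 ≈ 21.96
i=3: S_3 = 3.75 * 2.42^3 ≈ 53.15
i=4: S_4 = 3.75 * 2.42^4 ≈ 128.62
The first 5 terms are: [3.75, 9.08, 21.96, 53.15, 128.62]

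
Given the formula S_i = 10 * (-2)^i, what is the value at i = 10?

S_10 = 10 * (-2)^10 = 10 * 1024 = 10240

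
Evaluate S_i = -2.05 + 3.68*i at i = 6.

S_6 = -2.05 + 3.68*6 = -2.05 + 22.08 = 20.03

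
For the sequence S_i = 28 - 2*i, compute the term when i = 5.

S_5 = 28 + -2*5 = 28 + -10 = 18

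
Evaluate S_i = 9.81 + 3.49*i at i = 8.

S_8 = 9.81 + 3.49*8 = 9.81 + 27.92 = 37.73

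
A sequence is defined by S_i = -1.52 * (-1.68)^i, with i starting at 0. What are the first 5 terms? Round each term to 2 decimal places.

This is a geometric sequence.
i=0: S_0 = -1.52 * (-1.68)^0 = -1.52
i=1: S_1 = -1.52 * (-1.68)^1 ≈ 2.55
i=2: S_2 = -1.52 * (-1.68)^2 ≈ -4.29
i=3: S_3 = -1.52 * (-1.68)^3 ≈ 7.21
i=4: S_4 = -1.52 * (-1.68)^4 ≈ -12.11
The first 5 terms are: [-1.52, 2.55, -4.29, 7.21, -12.11]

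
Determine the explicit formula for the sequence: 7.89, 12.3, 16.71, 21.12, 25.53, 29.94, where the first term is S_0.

Check differences: 12.3 - 7.89 = 4.41
16.71 - 12.3 = 4.41
Common difference d = 4.41.
First term a = 7.89.
Formula: S_i = 7.89 + 4.41*i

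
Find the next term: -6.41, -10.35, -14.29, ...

Differences: -10.35 - -6.41 = -3.94
This is an arithmetic sequence with common difference d = -3.94.
Next term = -14.29 + -3.94 = -18.23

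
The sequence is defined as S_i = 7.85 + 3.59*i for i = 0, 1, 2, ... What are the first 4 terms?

This is an arithmetic sequence.
i=0: S_0 = 7.85 + 3.59*0 = 7.85
i=1: S_1 = 7.85 + 3.59*1 = 11.44
i=2: S_2 = 7.85 + 3.59*2 = 15.03
i=3: S_3 = 7.85 + 3.59*3 = 18.62
The first 4 terms are: [7.85, 11.44, 15.03, 18.62]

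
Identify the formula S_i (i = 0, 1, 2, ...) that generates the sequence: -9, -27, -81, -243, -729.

Check ratios: -27 / -9 = 3.0
Common ratio r = 3.
First term a = -9.
Formula: S_i = -9 * 3^i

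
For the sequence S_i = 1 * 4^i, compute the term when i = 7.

S_7 = 1 * 4^7 = 1 * 16384 = 16384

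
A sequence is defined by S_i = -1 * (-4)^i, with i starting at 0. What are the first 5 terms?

This is a geometric sequence.
i=0: S_0 = -1 * (-4)^0 = -1
i=1: S_1 = -1 * (-4)^1 = 4
i=2: S_2 = -1 * (-4)^2 = -16
i=3: S_3 = -1 * (-4)^3 = 64
i=4: S_4 = -1 * (-4)^4 = -256
The first 5 terms are: [-1, 4, -16, 64, -256]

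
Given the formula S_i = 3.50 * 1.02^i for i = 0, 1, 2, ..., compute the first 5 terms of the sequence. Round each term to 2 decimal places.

This is a geometric sequence.
i=0: S_0 = 3.5 * 1.02^0 = 3.5
i=1: S_1 = 3.5 * 1.02^1 = 3.57
i=2: S_2 = 3.5 * 1.02^2 ≈ 3.64
i=3: S_3 = 3.5 * 1.02^3 ≈ 3.71
i=4: S_4 = 3.5 * 1.02^4 ≈ 3.79
The first 5 terms are: [3.5, 3.57, 3.64, 3.71, 3.79]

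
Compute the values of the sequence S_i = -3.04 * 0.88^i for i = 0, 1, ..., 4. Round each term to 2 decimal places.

This is a geometric sequence.
i=0: S_0 = -3.04 * 0.88^0 = -3.04
i=1: S_1 = -3.04 * 0.88^1 ≈ -2.68
i=2: S_2 = -3.04 * 0.88^2 ≈ -2.35
i=3: S_3 = -3.04 * 0.88^3 ≈ -2.07
i=4: S_4 = -3.04 * 0.88^4 ≈ -1.82
The first 5 terms are: [-3.04, -2.68, -2.35, -2.07, -1.82]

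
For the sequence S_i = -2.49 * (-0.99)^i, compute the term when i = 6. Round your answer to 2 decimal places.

S_6 = -2.49 * (-0.99)^6 ≈ -2.49 * 0.9415 ≈ -2.34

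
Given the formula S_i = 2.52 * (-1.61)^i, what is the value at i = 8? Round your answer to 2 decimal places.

S_8 = 2.52 * (-1.61)^8 ≈ 2.52 * 45.1447 ≈ 113.76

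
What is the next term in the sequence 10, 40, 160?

Ratios: 40 / 10 = 4.0
This is a geometric sequence with common ratio r = 4.
Next term = 160 * 4 = 640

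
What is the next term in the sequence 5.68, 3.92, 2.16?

Differences: 3.92 - 5.68 = -1.76
This is an arithmetic sequence with common difference d = -1.76.
Next term = 2.16 + -1.76 = 0.4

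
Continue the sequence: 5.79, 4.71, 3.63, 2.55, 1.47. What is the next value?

Differences: 4.71 - 5.79 = -1.08
This is an arithmetic sequence with common difference d = -1.08.
Next term = 1.47 + -1.08 = 0.39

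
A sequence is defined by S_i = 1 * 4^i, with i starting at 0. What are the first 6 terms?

This is a geometric sequence.
i=0: S_0 = 1 * 4^0 = 1
i=1: S_1 = 1 * 4^1 = 4
i=2: S_2 = 1 * 4^2 = 16
i=3: S_3 = 1 * 4^3 = 64
i=4: S_4 = 1 * 4^4 = 256
i=5: S_5 = 1 * 4^5 = 1024
The first 6 terms are: [1, 4, 16, 64, 256, 1024]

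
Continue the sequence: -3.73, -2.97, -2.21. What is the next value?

Differences: -2.97 - -3.73 = 0.76
This is an arithmetic sequence with common difference d = 0.76.
Next term = -2.21 + 0.76 = -1.45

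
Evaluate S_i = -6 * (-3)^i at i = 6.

S_6 = -6 * (-3)^6 = -6 * 729 = -4374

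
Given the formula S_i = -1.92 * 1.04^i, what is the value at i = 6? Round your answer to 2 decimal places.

S_6 = -1.92 * 1.04^6 ≈ -1.92 * 1.2653 ≈ -2.43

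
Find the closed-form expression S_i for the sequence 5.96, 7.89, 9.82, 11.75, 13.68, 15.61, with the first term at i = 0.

Check differences: 7.89 - 5.96 = 1.93
9.82 - 7.89 = 1.93
Common difference d = 1.93.
First term a = 5.96.
Formula: S_i = 5.96 + 1.93*i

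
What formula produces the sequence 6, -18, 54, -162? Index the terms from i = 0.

Check ratios: -18 / 6 = -3.0
Common ratio r = -3.
First term a = 6.
Formula: S_i = 6 * (-3)^i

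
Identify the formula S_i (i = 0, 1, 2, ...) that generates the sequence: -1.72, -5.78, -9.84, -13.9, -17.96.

Check differences: -5.78 - -1.72 = -4.06
-9.84 - -5.78 = -4.06
Common difference d = -4.06.
First term a = -1.72.
Formula: S_i = -1.72 - 4.06*i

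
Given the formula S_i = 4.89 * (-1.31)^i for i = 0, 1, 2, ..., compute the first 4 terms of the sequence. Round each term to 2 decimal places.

This is a geometric sequence.
i=0: S_0 = 4.89 * (-1.31)^0 = 4.89
i=1: S_1 = 4.89 * (-1.31)^1 ≈ -6.41
i=2: S_2 = 4.89 * (-1.31)^2 ≈ 8.39
i=3: S_3 = 4.89 * (-1.31)^3 ≈ -10.99
The first 4 terms are: [4.89, -6.41, 8.39, -10.99]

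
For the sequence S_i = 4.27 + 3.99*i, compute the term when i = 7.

S_7 = 4.27 + 3.99*7 = 4.27 + 27.93 = 32.2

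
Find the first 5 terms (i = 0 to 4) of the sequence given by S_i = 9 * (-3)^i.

This is a geometric sequence.
i=0: S_0 = 9 * (-3)^0 = 9
i=1: S_1 = 9 * (-3)^1 = -27
i=2: S_2 = 9 * (-3)^2 = 81
i=3: S_3 = 9 * (-3)^3 = -243
i=4: S_4 = 9 * (-3)^4 = 729
The first 5 terms are: [9, -27, 81, -243, 729]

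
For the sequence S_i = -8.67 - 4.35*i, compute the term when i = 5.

S_5 = -8.67 + -4.35*5 = -8.67 + -21.75 = -30.42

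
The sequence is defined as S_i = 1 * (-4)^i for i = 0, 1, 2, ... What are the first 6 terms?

This is a geometric sequence.
i=0: S_0 = 1 * (-4)^0 = 1
i=1: S_1 = 1 * (-4)^1 = -4
i=2: S_2 = 1 * (-4)^2 = 16
i=3: S_3 = 1 * (-4)^3 = -64
i=4: S_4 = 1 * (-4)^4 = 256
i=5: S_5 = 1 * (-4)^5 = -1024
The first 6 terms are: [1, -4, 16, -64, 256, -1024]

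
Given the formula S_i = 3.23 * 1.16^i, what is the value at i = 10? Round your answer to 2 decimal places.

S_10 = 3.23 * 1.16^10 ≈ 3.23 * 4.4114 ≈ 14.25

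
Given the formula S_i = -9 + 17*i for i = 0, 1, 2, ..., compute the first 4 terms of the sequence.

This is an arithmetic sequence.
i=0: S_0 = -9 + 17*0 = -9
i=1: S_1 = -9 + 17*1 = 8
i=2: S_2 = -9 + 17*2 = 25
i=3: S_3 = -9 + 17*3 = 42
The first 4 terms are: [-9, 8, 25, 42]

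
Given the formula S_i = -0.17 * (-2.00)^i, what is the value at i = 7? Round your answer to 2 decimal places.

S_7 = -0.17 * (-2.0)^7 = -0.17 * -128 = 21.76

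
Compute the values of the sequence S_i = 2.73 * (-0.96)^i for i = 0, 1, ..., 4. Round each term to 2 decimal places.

This is a geometric sequence.
i=0: S_0 = 2.73 * (-0.96)^0 = 2.73
i=1: S_1 = 2.73 * (-0.96)^1 ≈ -2.62
i=2: S_2 = 2.73 * (-0.96)^2 ≈ 2.52
i=3: S_3 = 2.73 * (-0.96)^3 ≈ -2.42
i=4: S_4 = 2.73 * (-0.96)^4 ≈ 2.32
The first 5 terms are: [2.73, -2.62, 2.52, -2.42, 2.32]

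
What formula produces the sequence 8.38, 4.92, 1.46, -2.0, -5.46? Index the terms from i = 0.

Check differences: 4.92 - 8.38 = -3.46
1.46 - 4.92 = -3.46
Common difference d = -3.46.
First term a = 8.38.
Formula: S_i = 8.38 - 3.46*i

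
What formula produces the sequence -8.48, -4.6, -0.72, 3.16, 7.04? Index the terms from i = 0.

Check differences: -4.6 - -8.48 = 3.88
-0.72 - -4.6 = 3.88
Common difference d = 3.88.
First term a = -8.48.
Formula: S_i = -8.48 + 3.88*i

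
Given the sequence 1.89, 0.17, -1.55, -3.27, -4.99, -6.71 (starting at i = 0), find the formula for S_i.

Check differences: 0.17 - 1.89 = -1.72
-1.55 - 0.17 = -1.72
Common difference d = -1.72.
First term a = 1.89.
Formula: S_i = 1.89 - 1.72*i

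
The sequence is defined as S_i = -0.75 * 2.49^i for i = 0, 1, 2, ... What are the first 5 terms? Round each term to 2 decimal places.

This is a geometric sequence.
i=0: S_0 = -0.75 * 2.49^0 = -0.75
i=1: S_1 = -0.75 * 2.49^1 ≈ -1.87
i=2: S_2 = -0.75 * 2.49^2 ≈ -4.65
i=3: S_3 = -0.75 * 2.49^3 ≈ -11.58
i=4: S_4 = -0.75 * 2.49^4 ≈ -28.83
The first 5 terms are: [-0.75, -1.87, -4.65, -11.58, -28.83]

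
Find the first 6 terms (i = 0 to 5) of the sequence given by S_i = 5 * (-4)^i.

This is a geometric sequence.
i=0: S_0 = 5 * (-4)^0 = 5
i=1: S_1 = 5 * (-4)^1 = -20
i=2: S_2 = 5 * (-4)^2 = 80
i=3: S_3 = 5 * (-4)^3 = -320
i=4: S_4 = 5 * (-4)^4 = 1280
i=5: S_5 = 5 * (-4)^5 = -5120
The first 6 terms are: [5, -20, 80, -320, 1280, -5120]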